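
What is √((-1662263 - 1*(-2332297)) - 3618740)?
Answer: 3*I*√327634 ≈ 1717.2*I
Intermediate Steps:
√((-1662263 - 1*(-2332297)) - 3618740) = √((-1662263 + 2332297) - 3618740) = √(670034 - 3618740) = √(-2948706) = 3*I*√327634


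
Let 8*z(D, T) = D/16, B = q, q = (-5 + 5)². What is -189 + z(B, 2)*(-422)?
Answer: -189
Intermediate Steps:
q = 0 (q = 0² = 0)
B = 0
z(D, T) = D/128 (z(D, T) = (D/16)/8 = D/128)
-189 + z(B, 2)*(-422) = -189 + ((1/128)*0)*(-422) = -189 + 0*(-422) = -189 + 0 = -189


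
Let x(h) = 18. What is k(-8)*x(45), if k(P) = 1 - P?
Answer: 162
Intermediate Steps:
k(-8)*x(45) = (1 - 1*(-8))*18 = (1 + 8)*18 = 9*18 = 162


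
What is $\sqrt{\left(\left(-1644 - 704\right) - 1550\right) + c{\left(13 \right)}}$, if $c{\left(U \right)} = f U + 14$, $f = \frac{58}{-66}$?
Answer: $\frac{i \sqrt{4242117}}{33} \approx 62.413 i$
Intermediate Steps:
$f = - \frac{29}{33}$ ($f = 58 \left(- \frac{1}{66}\right) = - \frac{29}{33} \approx -0.87879$)
$c{\left(U \right)} = 14 - \frac{29 U}{33}$ ($c{\left(U \right)} = - \frac{29 U}{33} + 14 = 14 - \frac{29 U}{33}$)
$\sqrt{\left(\left(-1644 - 704\right) - 1550\right) + c{\left(13 \right)}} = \sqrt{\left(\left(-1644 - 704\right) - 1550\right) + \left(14 - \frac{377}{33}\right)} = \sqrt{\left(-2348 - 1550\right) + \left(14 - \frac{377}{33}\right)} = \sqrt{-3898 + \frac{85}{33}} = \sqrt{- \frac{128549}{33}} = \frac{i \sqrt{4242117}}{33}$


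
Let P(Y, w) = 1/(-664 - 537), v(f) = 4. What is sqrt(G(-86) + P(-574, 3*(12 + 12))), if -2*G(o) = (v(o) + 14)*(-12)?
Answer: sqrt(155778107)/1201 ≈ 10.392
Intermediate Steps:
G(o) = 108 (G(o) = -(4 + 14)*(-12)/2 = -9*(-12) = -1/2*(-216) = 108)
P(Y, w) = -1/1201 (P(Y, w) = 1/(-1201) = -1/1201)
sqrt(G(-86) + P(-574, 3*(12 + 12))) = sqrt(108 - 1/1201) = sqrt(129707/1201) = sqrt(155778107)/1201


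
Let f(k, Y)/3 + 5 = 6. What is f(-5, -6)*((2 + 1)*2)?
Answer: 18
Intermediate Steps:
f(k, Y) = 3 (f(k, Y) = -15 + 3*6 = -15 + 18 = 3)
f(-5, -6)*((2 + 1)*2) = 3*((2 + 1)*2) = 3*(3*2) = 3*6 = 18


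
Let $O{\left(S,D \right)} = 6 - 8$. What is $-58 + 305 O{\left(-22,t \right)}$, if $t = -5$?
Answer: $-668$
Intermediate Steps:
$O{\left(S,D \right)} = -2$ ($O{\left(S,D \right)} = 6 - 8 = -2$)
$-58 + 305 O{\left(-22,t \right)} = -58 + 305 \left(-2\right) = -58 - 610 = -668$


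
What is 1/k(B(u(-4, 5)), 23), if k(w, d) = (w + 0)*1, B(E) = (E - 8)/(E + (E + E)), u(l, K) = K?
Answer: -5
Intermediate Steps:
B(E) = (-8 + E)/(3*E) (B(E) = (-8 + E)/(E + 2*E) = (-8 + E)/((3*E)) = (-8 + E)*(1/(3*E)) = (-8 + E)/(3*E))
k(w, d) = w (k(w, d) = w*1 = w)
1/k(B(u(-4, 5)), 23) = 1/((⅓)*(-8 + 5)/5) = 1/((⅓)*(⅕)*(-3)) = 1/(-⅕) = -5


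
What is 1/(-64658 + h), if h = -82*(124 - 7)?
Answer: -1/74252 ≈ -1.3468e-5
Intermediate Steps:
h = -9594 (h = -82*117 = -9594)
1/(-64658 + h) = 1/(-64658 - 9594) = 1/(-74252) = -1/74252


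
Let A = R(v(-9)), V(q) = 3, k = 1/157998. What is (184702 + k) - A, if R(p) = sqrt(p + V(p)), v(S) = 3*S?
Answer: 29182546597/157998 - 2*I*sqrt(6) ≈ 1.847e+5 - 4.899*I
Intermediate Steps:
k = 1/157998 ≈ 6.3292e-6
R(p) = sqrt(3 + p) (R(p) = sqrt(p + 3) = sqrt(3 + p))
A = 2*I*sqrt(6) (A = sqrt(3 + 3*(-9)) = sqrt(3 - 27) = sqrt(-24) = 2*I*sqrt(6) ≈ 4.899*I)
(184702 + k) - A = (184702 + 1/157998) - 2*I*sqrt(6) = 29182546597/157998 - 2*I*sqrt(6)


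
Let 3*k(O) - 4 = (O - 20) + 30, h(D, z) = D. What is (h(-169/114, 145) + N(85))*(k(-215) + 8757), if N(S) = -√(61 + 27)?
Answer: -734305/57 - 17380*√22 ≈ -94402.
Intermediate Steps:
N(S) = -2*√22 (N(S) = -√88 = -2*√22)
k(O) = 14/3 + O/3 (k(O) = 4/3 + ((O - 20) + 30)/3 = 4/3 + ((-20 + O) + 30)/3 = 4/3 + (10 + O)/3 = 4/3 + (10/3 + O/3) = 14/3 + O/3)
(h(-169/114, 145) + N(85))*(k(-215) + 8757) = (-169/114 - 2*√22)*((14/3 + (⅓)*(-215)) + 8757) = (-169*1/114 - 2*√22)*((14/3 - 215/3) + 8757) = (-169/114 - 2*√22)*(-67 + 8757) = (-169/114 - 2*√22)*8690 = -734305/57 - 17380*√22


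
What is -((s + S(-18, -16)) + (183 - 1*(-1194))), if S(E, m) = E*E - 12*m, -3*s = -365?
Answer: -6044/3 ≈ -2014.7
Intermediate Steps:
s = 365/3 (s = -1/3*(-365) = 365/3 ≈ 121.67)
S(E, m) = E**2 - 12*m
-((s + S(-18, -16)) + (183 - 1*(-1194))) = -((365/3 + ((-18)**2 - 12*(-16))) + (183 - 1*(-1194))) = -((365/3 + (324 + 192)) + (183 + 1194)) = -((365/3 + 516) + 1377) = -(1913/3 + 1377) = -1*6044/3 = -6044/3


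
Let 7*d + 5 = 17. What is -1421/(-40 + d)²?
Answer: -69629/71824 ≈ -0.96944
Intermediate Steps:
d = 12/7 (d = -5/7 + (⅐)*17 = -5/7 + 17/7 = 12/7 ≈ 1.7143)
-1421/(-40 + d)² = -1421/(-40 + 12/7)² = -1421/((-268/7)²) = -1421/71824/49 = -1421*49/71824 = -69629/71824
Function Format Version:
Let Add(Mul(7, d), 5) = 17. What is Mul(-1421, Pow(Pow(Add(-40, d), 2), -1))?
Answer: Rational(-69629, 71824) ≈ -0.96944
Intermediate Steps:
d = Rational(12, 7) (d = Add(Rational(-5, 7), Mul(Rational(1, 7), 17)) = Add(Rational(-5, 7), Rational(17, 7)) = Rational(12, 7) ≈ 1.7143)
Mul(-1421, Pow(Pow(Add(-40, d), 2), -1)) = Mul(-1421, Pow(Pow(Add(-40, Rational(12, 7)), 2), -1)) = Mul(-1421, Pow(Pow(Rational(-268, 7), 2), -1)) = Mul(-1421, Pow(Rational(71824, 49), -1)) = Mul(-1421, Rational(49, 71824)) = Rational(-69629, 71824)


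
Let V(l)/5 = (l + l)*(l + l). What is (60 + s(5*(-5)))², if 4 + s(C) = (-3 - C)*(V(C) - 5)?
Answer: 75595302916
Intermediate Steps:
V(l) = 20*l² (V(l) = 5*((l + l)*(l + l)) = 5*((2*l)*(2*l)) = 5*(4*l²) = 20*l²)
s(C) = -4 + (-5 + 20*C²)*(-3 - C) (s(C) = -4 + (-3 - C)*(20*C² - 5) = -4 + (-3 - C)*(-5 + 20*C²) = -4 + (-5 + 20*C²)*(-3 - C))
(60 + s(5*(-5)))² = (60 + (11 - 60*(5*(-5))² - 20*(5*(-5))³ + 5*(5*(-5))))² = (60 + (11 - 60*(-25)² - 20*(-25)³ + 5*(-25)))² = (60 + (11 - 60*625 - 20*(-15625) - 125))² = (60 + (11 - 37500 + 312500 - 125))² = (60 + 274886)² = 274946² = 75595302916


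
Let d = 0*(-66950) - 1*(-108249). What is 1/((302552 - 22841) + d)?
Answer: 1/387960 ≈ 2.5776e-6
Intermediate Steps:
d = 108249 (d = 0 + 108249 = 108249)
1/((302552 - 22841) + d) = 1/((302552 - 22841) + 108249) = 1/(279711 + 108249) = 1/387960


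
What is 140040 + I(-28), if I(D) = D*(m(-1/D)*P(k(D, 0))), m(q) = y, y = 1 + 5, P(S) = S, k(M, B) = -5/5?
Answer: 140208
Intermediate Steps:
k(M, B) = -1 (k(M, B) = -5*⅕ = -1)
y = 6
m(q) = 6
I(D) = -6*D (I(D) = D*(6*(-1)) = D*(-6) = -6*D)
140040 + I(-28) = 140040 - 6*(-28) = 140040 + 168 = 140208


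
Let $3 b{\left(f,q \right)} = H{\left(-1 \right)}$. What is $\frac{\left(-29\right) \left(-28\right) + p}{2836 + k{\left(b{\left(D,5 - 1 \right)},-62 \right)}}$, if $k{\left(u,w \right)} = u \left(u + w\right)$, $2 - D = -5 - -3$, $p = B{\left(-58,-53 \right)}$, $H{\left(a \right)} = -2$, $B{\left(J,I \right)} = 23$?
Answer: $\frac{1503}{5180} \approx 0.29015$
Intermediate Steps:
$p = 23$
$D = 4$ ($D = 2 - \left(-5 - -3\right) = 2 - \left(-5 + 3\right) = 2 - -2 = 2 + 2 = 4$)
$b{\left(f,q \right)} = - \frac{2}{3}$ ($b{\left(f,q \right)} = \frac{1}{3} \left(-2\right) = - \frac{2}{3}$)
$\frac{\left(-29\right) \left(-28\right) + p}{2836 + k{\left(b{\left(D,5 - 1 \right)},-62 \right)}} = \frac{\left(-29\right) \left(-28\right) + 23}{2836 - \frac{2 \left(- \frac{2}{3} - 62\right)}{3}} = \frac{812 + 23}{2836 - - \frac{376}{9}} = \frac{835}{2836 + \frac{376}{9}} = \frac{835}{\frac{25900}{9}} = 835 \cdot \frac{9}{25900} = \frac{1503}{5180}$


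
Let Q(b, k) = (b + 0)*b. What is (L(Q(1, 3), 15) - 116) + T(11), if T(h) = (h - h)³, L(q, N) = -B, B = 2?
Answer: -118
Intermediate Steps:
Q(b, k) = b² (Q(b, k) = b*b = b²)
L(q, N) = -2 (L(q, N) = -1*2 = -2)
T(h) = 0 (T(h) = 0³ = 0)
(L(Q(1, 3), 15) - 116) + T(11) = (-2 - 116) + 0 = -118 + 0 = -118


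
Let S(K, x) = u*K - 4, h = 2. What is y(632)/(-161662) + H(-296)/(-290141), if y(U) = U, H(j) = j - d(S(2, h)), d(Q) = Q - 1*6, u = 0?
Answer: -68566890/23452387171 ≈ -0.0029237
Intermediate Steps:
S(K, x) = -4 (S(K, x) = 0*K - 4 = 0 - 4 = -4)
d(Q) = -6 + Q (d(Q) = Q - 6 = -6 + Q)
H(j) = 10 + j (H(j) = j - (-6 - 4) = j - 1*(-10) = j + 10 = 10 + j)
y(632)/(-161662) + H(-296)/(-290141) = 632/(-161662) + (10 - 296)/(-290141) = 632*(-1/161662) - 286*(-1/290141) = -316/80831 + 286/290141 = -68566890/23452387171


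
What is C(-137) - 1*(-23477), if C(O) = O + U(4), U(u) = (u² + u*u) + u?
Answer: 23376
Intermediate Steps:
U(u) = u + 2*u² (U(u) = (u² + u²) + u = 2*u² + u = u + 2*u²)
C(O) = 36 + O (C(O) = O + 4*(1 + 2*4) = O + 4*(1 + 8) = O + 4*9 = O + 36 = 36 + O)
C(-137) - 1*(-23477) = (36 - 137) - 1*(-23477) = -101 + 23477 = 23376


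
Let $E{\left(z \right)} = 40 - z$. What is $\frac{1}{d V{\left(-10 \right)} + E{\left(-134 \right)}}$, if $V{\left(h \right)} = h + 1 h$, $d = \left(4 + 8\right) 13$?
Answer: $- \frac{1}{2946} \approx -0.00033944$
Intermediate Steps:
$d = 156$ ($d = 12 \cdot 13 = 156$)
$V{\left(h \right)} = 2 h$ ($V{\left(h \right)} = h + h = 2 h$)
$\frac{1}{d V{\left(-10 \right)} + E{\left(-134 \right)}} = \frac{1}{156 \cdot 2 \left(-10\right) + \left(40 - -134\right)} = \frac{1}{156 \left(-20\right) + \left(40 + 134\right)} = \frac{1}{-3120 + 174} = \frac{1}{-2946} = - \frac{1}{2946}$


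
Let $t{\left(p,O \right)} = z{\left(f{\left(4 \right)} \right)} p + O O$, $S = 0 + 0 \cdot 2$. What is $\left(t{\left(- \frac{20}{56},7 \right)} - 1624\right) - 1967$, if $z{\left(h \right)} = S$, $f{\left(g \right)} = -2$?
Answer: $-3542$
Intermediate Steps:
$S = 0$ ($S = 0 + 0 = 0$)
$z{\left(h \right)} = 0$
$t{\left(p,O \right)} = O^{2}$ ($t{\left(p,O \right)} = 0 p + O O = 0 + O^{2} = O^{2}$)
$\left(t{\left(- \frac{20}{56},7 \right)} - 1624\right) - 1967 = \left(7^{2} - 1624\right) - 1967 = \left(49 - 1624\right) - 1967 = -1575 - 1967 = -3542$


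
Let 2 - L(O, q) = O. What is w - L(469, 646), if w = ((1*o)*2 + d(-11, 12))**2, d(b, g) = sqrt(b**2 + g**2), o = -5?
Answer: 832 - 20*sqrt(265) ≈ 506.42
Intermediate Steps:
L(O, q) = 2 - O
w = (-10 + sqrt(265))**2 (w = ((1*(-5))*2 + sqrt((-11)**2 + 12**2))**2 = (-5*2 + sqrt(121 + 144))**2 = (-10 + sqrt(265))**2 ≈ 39.424)
w - L(469, 646) = (10 - sqrt(265))**2 - (2 - 1*469) = (10 - sqrt(265))**2 - (2 - 469) = (10 - sqrt(265))**2 - 1*(-467) = (10 - sqrt(265))**2 + 467 = 467 + (10 - sqrt(265))**2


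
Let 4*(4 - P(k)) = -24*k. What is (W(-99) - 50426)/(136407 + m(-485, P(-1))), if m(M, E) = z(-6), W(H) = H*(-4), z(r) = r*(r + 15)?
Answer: -50030/136353 ≈ -0.36692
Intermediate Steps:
P(k) = 4 + 6*k (P(k) = 4 - (-6)*k = 4 + 6*k)
z(r) = r*(15 + r)
W(H) = -4*H
m(M, E) = -54 (m(M, E) = -6*(15 - 6) = -6*9 = -54)
(W(-99) - 50426)/(136407 + m(-485, P(-1))) = (-4*(-99) - 50426)/(136407 - 54) = (396 - 50426)/136353 = -50030*1/136353 = -50030/136353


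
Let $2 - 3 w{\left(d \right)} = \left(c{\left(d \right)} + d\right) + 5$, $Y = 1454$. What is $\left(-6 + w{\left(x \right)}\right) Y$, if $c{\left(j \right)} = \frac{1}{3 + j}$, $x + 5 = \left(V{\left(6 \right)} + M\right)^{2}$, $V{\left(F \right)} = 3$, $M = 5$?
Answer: $- \frac{3606647}{93} \approx -38781.0$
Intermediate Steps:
$x = 59$ ($x = -5 + \left(3 + 5\right)^{2} = -5 + 8^{2} = -5 + 64 = 59$)
$w{\left(d \right)} = -1 - \frac{d}{3} - \frac{1}{3 \left(3 + d\right)}$ ($w{\left(d \right)} = \frac{2}{3} - \frac{\left(\frac{1}{3 + d} + d\right) + 5}{3} = \frac{2}{3} - \frac{\left(d + \frac{1}{3 + d}\right) + 5}{3} = \frac{2}{3} - \frac{5 + d + \frac{1}{3 + d}}{3} = \frac{2}{3} - \left(\frac{5}{3} + \frac{d}{3} + \frac{1}{3 \left(3 + d\right)}\right) = -1 - \frac{d}{3} - \frac{1}{3 \left(3 + d\right)}$)
$\left(-6 + w{\left(x \right)}\right) Y = \left(-6 + \frac{-1 - \left(3 + 59\right)^{2}}{3 \left(3 + 59\right)}\right) 1454 = \left(-6 + \frac{-1 - 62^{2}}{3 \cdot 62}\right) 1454 = \left(-6 + \frac{1}{3} \cdot \frac{1}{62} \left(-1 - 3844\right)\right) 1454 = \left(-6 + \frac{1}{3} \cdot \frac{1}{62} \left(-3845\right)\right) 1454 = \left(-6 - \frac{3845}{186}\right) 1454 = \left(- \frac{4961}{186}\right) 1454 = - \frac{3606647}{93}$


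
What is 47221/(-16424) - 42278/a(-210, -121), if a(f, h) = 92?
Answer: -174679551/377752 ≈ -462.42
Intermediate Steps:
47221/(-16424) - 42278/a(-210, -121) = 47221/(-16424) - 42278/92 = 47221*(-1/16424) - 42278*1/92 = -47221/16424 - 21139/46 = -174679551/377752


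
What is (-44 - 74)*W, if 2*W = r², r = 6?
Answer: -2124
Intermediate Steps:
W = 18 (W = (½)*6² = (½)*36 = 18)
(-44 - 74)*W = (-44 - 74)*18 = -118*18 = -2124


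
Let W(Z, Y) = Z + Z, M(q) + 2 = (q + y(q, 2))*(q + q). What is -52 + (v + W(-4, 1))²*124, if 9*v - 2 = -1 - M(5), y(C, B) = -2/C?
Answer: 1635688/81 ≈ 20194.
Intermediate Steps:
M(q) = -2 + 2*q*(q - 2/q) (M(q) = -2 + (q - 2/q)*(q + q) = -2 + (q - 2/q)*(2*q) = -2 + 2*q*(q - 2/q))
W(Z, Y) = 2*Z
v = -43/9 (v = 2/9 + (-1 - (-6 + 2*5²))/9 = 2/9 + (-1 - (-6 + 2*25))/9 = 2/9 + (-1 - (-6 + 50))/9 = 2/9 + (-1 - 1*44)/9 = 2/9 + (-1 - 44)/9 = 2/9 + (⅑)*(-45) = 2/9 - 5 = -43/9 ≈ -4.7778)
-52 + (v + W(-4, 1))²*124 = -52 + (-43/9 + 2*(-4))²*124 = -52 + (-43/9 - 8)²*124 = -52 + (-115/9)²*124 = -52 + (13225/81)*124 = -52 + 1639900/81 = 1635688/81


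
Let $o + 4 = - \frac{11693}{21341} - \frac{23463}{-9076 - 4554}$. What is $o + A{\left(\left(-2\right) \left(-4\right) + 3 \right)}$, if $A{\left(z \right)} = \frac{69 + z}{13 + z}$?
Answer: $\frac{442289219}{872633490} \approx 0.50684$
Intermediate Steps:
$A{\left(z \right)} = \frac{69 + z}{13 + z}$
$o = - \frac{822163027}{290877830}$ ($o = -4 - \left(\frac{11693}{21341} + \frac{23463}{-9076 - 4554}\right) = -4 - \left(\frac{11693}{21341} + \frac{23463}{-13630}\right) = -4 - - \frac{341348293}{290877830} = -4 + \left(- \frac{11693}{21341} + \frac{23463}{13630}\right) = -4 + \frac{341348293}{290877830} = - \frac{822163027}{290877830} \approx -2.8265$)
$o + A{\left(\left(-2\right) \left(-4\right) + 3 \right)} = - \frac{822163027}{290877830} + \frac{69 + \left(\left(-2\right) \left(-4\right) + 3\right)}{13 + \left(\left(-2\right) \left(-4\right) + 3\right)} = - \frac{822163027}{290877830} + \frac{69 + \left(8 + 3\right)}{13 + \left(8 + 3\right)} = - \frac{822163027}{290877830} + \frac{69 + 11}{13 + 11} = - \frac{822163027}{290877830} + \frac{1}{24} \cdot 80 = - \frac{822163027}{290877830} + \frac{10}{3} = \frac{442289219}{872633490}$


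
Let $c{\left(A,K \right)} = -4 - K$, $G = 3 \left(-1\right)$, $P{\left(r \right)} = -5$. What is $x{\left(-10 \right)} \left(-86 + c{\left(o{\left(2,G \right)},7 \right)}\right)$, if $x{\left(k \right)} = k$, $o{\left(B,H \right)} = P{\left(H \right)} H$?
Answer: $970$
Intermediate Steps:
$G = -3$
$o{\left(B,H \right)} = - 5 H$
$x{\left(-10 \right)} \left(-86 + c{\left(o{\left(2,G \right)},7 \right)}\right) = - 10 \left(-86 - 11\right) = \left(-10\right) \left(-97\right) = 970$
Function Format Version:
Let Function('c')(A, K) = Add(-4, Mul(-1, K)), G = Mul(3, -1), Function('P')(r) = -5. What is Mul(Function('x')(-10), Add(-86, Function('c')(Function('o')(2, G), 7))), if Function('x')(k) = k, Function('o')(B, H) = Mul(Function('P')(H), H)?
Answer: 970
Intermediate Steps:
G = -3
Function('o')(B, H) = Mul(-5, H)
Mul(Function('x')(-10), Add(-86, Function('c')(Function('o')(2, G), 7))) = Mul(-10, Add(-86, Add(-4, Mul(-1, 7)))) = Mul(-10, Add(-86, Add(-4, -7))) = Mul(-10, Add(-86, -11)) = Mul(-10, -97) = 970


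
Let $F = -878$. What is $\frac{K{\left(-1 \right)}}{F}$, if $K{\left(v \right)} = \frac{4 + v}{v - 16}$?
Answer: $\frac{3}{14926} \approx 0.00020099$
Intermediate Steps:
$K{\left(v \right)} = \frac{4 + v}{-16 + v}$
$\frac{K{\left(-1 \right)}}{F} = \frac{\frac{1}{-16 - 1} \left(4 - 1\right)}{-878} = \frac{1}{-17} \cdot 3 \left(- \frac{1}{878}\right) = \left(- \frac{1}{17}\right) 3 \left(- \frac{1}{878}\right) = \left(- \frac{3}{17}\right) \left(- \frac{1}{878}\right) = \frac{3}{14926}$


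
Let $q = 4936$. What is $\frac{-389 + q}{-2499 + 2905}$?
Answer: $\frac{4547}{406} \approx 11.2$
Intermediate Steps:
$\frac{-389 + q}{-2499 + 2905} = \frac{-389 + 4936}{-2499 + 2905} = \frac{4547}{406}$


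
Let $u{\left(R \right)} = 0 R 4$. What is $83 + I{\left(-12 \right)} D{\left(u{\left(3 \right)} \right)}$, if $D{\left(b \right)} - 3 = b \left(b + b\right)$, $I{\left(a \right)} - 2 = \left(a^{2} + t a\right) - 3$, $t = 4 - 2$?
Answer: $440$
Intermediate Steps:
$t = 2$ ($t = 4 - 2 = 2$)
$u{\left(R \right)} = 0$ ($u{\left(R \right)} = 0 \cdot 4 = 0$)
$I{\left(a \right)} = -1 + a^{2} + 2 a$ ($I{\left(a \right)} = 2 - \left(3 - a^{2} - 2 a\right) = 2 + \left(-3 + a^{2} + 2 a\right) = -1 + a^{2} + 2 a$)
$D{\left(b \right)} = 3 + 2 b^{2}$ ($D{\left(b \right)} = 3 + b \left(b + b\right) = 3 + b 2 b = 3 + 2 b^{2}$)
$83 + I{\left(-12 \right)} D{\left(u{\left(3 \right)} \right)} = 83 + \left(-1 + \left(-12\right)^{2} + 2 \left(-12\right)\right) \left(3 + 2 \cdot 0^{2}\right) = 83 + \left(-1 + 144 - 24\right) \left(3 + 2 \cdot 0\right) = 83 + 119 \left(3 + 0\right) = 83 + 119 \cdot 3 = 83 + 357 = 440$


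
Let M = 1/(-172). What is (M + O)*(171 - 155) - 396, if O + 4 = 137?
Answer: 74472/43 ≈ 1731.9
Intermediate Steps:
O = 133 (O = -4 + 137 = 133)
M = -1/172 ≈ -0.0058140
(M + O)*(171 - 155) - 396 = (-1/172 + 133)*(171 - 155) - 396 = (22875/172)*16 - 396 = 91500/43 - 396 = 74472/43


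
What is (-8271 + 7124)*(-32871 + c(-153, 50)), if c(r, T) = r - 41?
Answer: 37925555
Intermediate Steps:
c(r, T) = -41 + r
(-8271 + 7124)*(-32871 + c(-153, 50)) = (-8271 + 7124)*(-32871 + (-41 - 153)) = -1147*(-32871 - 194) = -1147*(-33065) = 37925555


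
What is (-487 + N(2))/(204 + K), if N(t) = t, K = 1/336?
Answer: -32592/13709 ≈ -2.3774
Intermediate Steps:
K = 1/336 ≈ 0.0029762
(-487 + N(2))/(204 + K) = (-487 + 2)/(204 + 1/336) = -485/68545/336 = -485*336/68545 = -32592/13709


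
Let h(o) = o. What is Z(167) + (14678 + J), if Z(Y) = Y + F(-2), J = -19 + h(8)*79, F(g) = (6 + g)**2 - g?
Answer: 15476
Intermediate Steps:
J = 613 (J = -19 + 8*79 = -19 + 632 = 613)
Z(Y) = 18 + Y (Z(Y) = Y + ((6 - 2)**2 - 1*(-2)) = Y + (4**2 + 2) = Y + (16 + 2) = Y + 18 = 18 + Y)
Z(167) + (14678 + J) = (18 + 167) + (14678 + 613) = 185 + 15291 = 15476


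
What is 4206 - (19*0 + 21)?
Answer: 4185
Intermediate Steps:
4206 - (19*0 + 21) = 4206 - (0 + 21) = 4206 - 1*21 = 4206 - 21 = 4185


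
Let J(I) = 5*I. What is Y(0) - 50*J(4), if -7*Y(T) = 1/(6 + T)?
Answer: -42001/42 ≈ -1000.0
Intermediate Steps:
Y(T) = -1/(7*(6 + T))
Y(0) - 50*J(4) = -1/(42 + 7*0) - 250*4 = -1/(42 + 0) - 50*20 = -1/42 - 1000 = -42001/42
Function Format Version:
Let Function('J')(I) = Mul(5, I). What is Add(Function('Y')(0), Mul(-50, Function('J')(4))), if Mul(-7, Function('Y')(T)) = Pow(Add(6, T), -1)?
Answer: Rational(-42001, 42) ≈ -1000.0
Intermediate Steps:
Function('Y')(T) = Mul(Rational(-1, 7), Pow(Add(6, T), -1))
Add(Function('Y')(0), Mul(-50, Function('J')(4))) = Add(Mul(-1, Pow(Add(42, Mul(7, 0)), -1)), Mul(-50, Mul(5, 4))) = Add(Mul(-1, Pow(Add(42, 0), -1)), Mul(-50, 20)) = Add(Mul(-1, Pow(42, -1)), -1000) = Add(Mul(-1, Rational(1, 42)), -1000) = Add(Rational(-1, 42), -1000) = Rational(-42001, 42)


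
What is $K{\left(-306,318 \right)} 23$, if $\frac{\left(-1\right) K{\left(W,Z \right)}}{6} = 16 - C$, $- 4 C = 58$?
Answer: $-4209$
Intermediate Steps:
$C = - \frac{29}{2}$ ($C = \left(- \frac{1}{4}\right) 58 = - \frac{29}{2} \approx -14.5$)
$K{\left(W,Z \right)} = -183$ ($K{\left(W,Z \right)} = - 6 \left(16 - - \frac{29}{2}\right) = - 6 \left(16 + \frac{29}{2}\right) = \left(-6\right) \frac{61}{2} = -183$)
$K{\left(-306,318 \right)} 23 = \left(-183\right) 23 = -4209$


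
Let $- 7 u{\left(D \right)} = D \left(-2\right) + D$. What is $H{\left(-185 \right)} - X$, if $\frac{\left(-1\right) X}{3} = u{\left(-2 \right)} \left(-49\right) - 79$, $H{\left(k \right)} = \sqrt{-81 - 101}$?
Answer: $-195 + i \sqrt{182} \approx -195.0 + 13.491 i$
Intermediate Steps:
$H{\left(k \right)} = i \sqrt{182}$ ($H{\left(k \right)} = \sqrt{-182} = i \sqrt{182}$)
$u{\left(D \right)} = \frac{D}{7}$ ($u{\left(D \right)} = - \frac{D \left(-2\right) + D}{7} = - \frac{- 2 D + D}{7} = - \frac{\left(-1\right) D}{7} = \frac{D}{7}$)
$X = 195$ ($X = - 3 \left(\frac{1}{7} \left(-2\right) \left(-49\right) - 79\right) = - 3 \left(\left(- \frac{2}{7}\right) \left(-49\right) - 79\right) = - 3 \left(14 - 79\right) = \left(-3\right) \left(-65\right) = 195$)
$H{\left(-185 \right)} - X = i \sqrt{182} - 195 = -195 + i \sqrt{182}$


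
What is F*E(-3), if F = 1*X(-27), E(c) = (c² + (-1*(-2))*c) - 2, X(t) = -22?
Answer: -22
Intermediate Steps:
E(c) = -2 + c² + 2*c (E(c) = (c² + 2*c) - 2 = -2 + c² + 2*c)
F = -22 (F = 1*(-22) = -22)
F*E(-3) = -22*(-2 + (-3)² + 2*(-3)) = -22*(-2 + 9 - 6) = -22*1 = -22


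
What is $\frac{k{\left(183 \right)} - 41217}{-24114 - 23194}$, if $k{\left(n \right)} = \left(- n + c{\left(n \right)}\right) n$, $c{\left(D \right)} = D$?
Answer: $\frac{41217}{47308} \approx 0.87125$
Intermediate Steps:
$k{\left(n \right)} = 0$ ($k{\left(n \right)} = \left(- n + n\right) n = 0 n = 0$)
$\frac{k{\left(183 \right)} - 41217}{-24114 - 23194} = \frac{0 - 41217}{-24114 - 23194} = - \frac{41217}{-47308} = \left(-41217\right) \left(- \frac{1}{47308}\right) = \frac{41217}{47308}$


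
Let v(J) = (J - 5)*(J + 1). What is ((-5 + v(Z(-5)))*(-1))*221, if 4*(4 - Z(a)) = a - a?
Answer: 2210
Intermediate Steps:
Z(a) = 4 (Z(a) = 4 - (a - a)/4 = 4 - 1/4*0 = 4 + 0 = 4)
v(J) = (1 + J)*(-5 + J) (v(J) = (-5 + J)*(1 + J) = (1 + J)*(-5 + J))
((-5 + v(Z(-5)))*(-1))*221 = ((-5 + (-5 + 4**2 - 4*4))*(-1))*221 = ((-5 + (-5 + 16 - 16))*(-1))*221 = ((-5 - 5)*(-1))*221 = -10*(-1)*221 = 10*221 = 2210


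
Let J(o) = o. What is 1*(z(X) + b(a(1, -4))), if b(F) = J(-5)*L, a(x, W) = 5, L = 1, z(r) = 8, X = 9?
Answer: 3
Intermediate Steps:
b(F) = -5 (b(F) = -5*1 = -5)
1*(z(X) + b(a(1, -4))) = 1*(8 - 5) = 1*3 = 3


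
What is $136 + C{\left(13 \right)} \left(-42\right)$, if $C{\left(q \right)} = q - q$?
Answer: $136$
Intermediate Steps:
$C{\left(q \right)} = 0$
$136 + C{\left(13 \right)} \left(-42\right) = 136 + 0 \left(-42\right) = 136 + 0 = 136$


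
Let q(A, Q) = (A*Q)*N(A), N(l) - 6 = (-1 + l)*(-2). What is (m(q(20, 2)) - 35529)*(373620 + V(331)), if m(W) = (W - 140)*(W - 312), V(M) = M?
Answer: 832082483561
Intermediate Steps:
N(l) = 8 - 2*l (N(l) = 6 + (-1 + l)*(-2) = 6 + (2 - 2*l) = 8 - 2*l)
q(A, Q) = A*Q*(8 - 2*A) (q(A, Q) = (A*Q)*(8 - 2*A) = A*Q*(8 - 2*A))
m(W) = (-312 + W)*(-140 + W) (m(W) = (-140 + W)*(-312 + W) = (-312 + W)*(-140 + W))
(m(q(20, 2)) - 35529)*(373620 + V(331)) = ((43680 + (2*20*2*(4 - 1*20))² - 904*20*2*(4 - 1*20)) - 35529)*(373620 + 331) = ((43680 + (2*20*2*(4 - 20))² - 904*20*2*(4 - 20)) - 35529)*373951 = ((43680 + (2*20*2*(-16))² - 904*20*2*(-16)) - 35529)*373951 = ((43680 + (-1280)² - 452*(-1280)) - 35529)*373951 = ((43680 + 1638400 + 578560) - 35529)*373951 = (2260640 - 35529)*373951 = 2225111*373951 = 832082483561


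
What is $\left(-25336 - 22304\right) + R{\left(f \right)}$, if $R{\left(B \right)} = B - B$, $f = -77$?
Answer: $-47640$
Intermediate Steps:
$R{\left(B \right)} = 0$
$\left(-25336 - 22304\right) + R{\left(f \right)} = \left(-25336 - 22304\right) + 0 = -47640 + 0 = -47640$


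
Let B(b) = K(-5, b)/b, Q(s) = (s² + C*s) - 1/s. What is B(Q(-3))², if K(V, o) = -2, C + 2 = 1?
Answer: 36/1369 ≈ 0.026297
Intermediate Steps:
C = -1 (C = -2 + 1 = -1)
Q(s) = s² - s - 1/s (Q(s) = (s² - s) - 1/s = s² - s - 1/s)
B(b) = -2/b
B(Q(-3))² = (-2/((-3)² - 1*(-3) - 1/(-3)))² = (-2/(9 + 3 - 1*(-⅓)))² = (-2/(9 + 3 + ⅓))² = (-2/37/3)² = (-2*3/37)² = (-6/37)² = 36/1369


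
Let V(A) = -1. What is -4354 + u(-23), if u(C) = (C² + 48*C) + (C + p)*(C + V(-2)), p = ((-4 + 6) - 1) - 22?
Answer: -3873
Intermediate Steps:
p = -21 (p = (2 - 1) - 22 = 1 - 22 = -21)
u(C) = C² + 48*C + (-1 + C)*(-21 + C) (u(C) = (C² + 48*C) + (C - 21)*(C - 1) = (C² + 48*C) + (-21 + C)*(-1 + C) = (C² + 48*C) + (-1 + C)*(-21 + C) = C² + 48*C + (-1 + C)*(-21 + C))
-4354 + u(-23) = -4354 + (21 + 2*(-23)² + 26*(-23)) = -4354 + (21 + 2*529 - 598) = -4354 + (21 + 1058 - 598) = -4354 + 481 = -3873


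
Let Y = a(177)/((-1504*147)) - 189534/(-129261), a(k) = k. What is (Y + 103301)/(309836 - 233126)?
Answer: 328020404484907/243580297033920 ≈ 1.3467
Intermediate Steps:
Y = 4653423755/3175339552 (Y = 177/((-1504*147)) - 189534/(-129261) = 177/(-221088) - 189534*(-1/129261) = 177*(-1/221088) + 63178/43087 = -59/73696 + 63178/43087 = 4653423755/3175339552 ≈ 1.4655)
(Y + 103301)/(309836 - 233126) = (4653423755/3175339552 + 103301)/(309836 - 233126) = (328020404484907/3175339552)/76710 = (328020404484907/3175339552)*(1/76710) = 328020404484907/243580297033920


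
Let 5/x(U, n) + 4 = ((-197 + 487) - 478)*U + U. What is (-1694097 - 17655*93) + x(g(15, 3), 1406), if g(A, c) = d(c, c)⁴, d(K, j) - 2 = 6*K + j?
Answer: -174574412019257/52330271 ≈ -3.3360e+6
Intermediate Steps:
d(K, j) = 2 + j + 6*K (d(K, j) = 2 + (6*K + j) = 2 + (j + 6*K) = 2 + j + 6*K)
g(A, c) = (2 + 7*c)⁴ (g(A, c) = (2 + c + 6*c)⁴ = (2 + 7*c)⁴)
x(U, n) = 5/(-4 - 187*U) (x(U, n) = 5/(-4 + (((-197 + 487) - 478)*U + U)) = 5/(-4 + ((290 - 478)*U + U)) = 5/(-4 + (-188*U + U)) = 5/(-4 - 187*U))
(-1694097 - 17655*93) + x(g(15, 3), 1406) = (-1694097 - 17655*93) - 5/(4 + 187*(2 + 7*3)⁴) = (-1694097 - 5885*279) - 5/(4 + 187*(2 + 21)⁴) = (-1694097 - 1641915) - 5/(4 + 187*23⁴) = -3336012 - 5/(4 + 187*279841) = -3336012 - 5/(4 + 52330267) = -3336012 - 5/52330271 = -174574412019257/52330271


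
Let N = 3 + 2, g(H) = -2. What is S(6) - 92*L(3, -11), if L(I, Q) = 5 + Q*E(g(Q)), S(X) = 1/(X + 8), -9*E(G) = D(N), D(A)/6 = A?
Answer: -160997/42 ≈ -3833.3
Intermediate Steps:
N = 5
D(A) = 6*A
E(G) = -10/3 (E(G) = -2*5/3 = -⅑*30 = -10/3)
S(X) = 1/(8 + X)
L(I, Q) = 5 - 10*Q/3 (L(I, Q) = 5 + Q*(-10/3) = 5 - 10*Q/3)
S(6) - 92*L(3, -11) = 1/(8 + 6) - 92*(5 - 10/3*(-11)) = 1/14 - 92*(5 + 110/3) = 1/14 - 92*125/3 = 1/14 - 11500/3 = -160997/42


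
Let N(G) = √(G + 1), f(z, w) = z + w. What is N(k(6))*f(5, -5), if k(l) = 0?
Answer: 0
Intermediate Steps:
f(z, w) = w + z
N(G) = √(1 + G)
N(k(6))*f(5, -5) = √(1 + 0)*(-5 + 5) = √1*0 = 1*0 = 0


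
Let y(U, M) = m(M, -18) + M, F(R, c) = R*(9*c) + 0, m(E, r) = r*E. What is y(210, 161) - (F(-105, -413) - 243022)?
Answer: -150000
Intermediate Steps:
m(E, r) = E*r
F(R, c) = 9*R*c (F(R, c) = 9*R*c + 0 = 9*R*c)
y(U, M) = -17*M (y(U, M) = M*(-18) + M = -18*M + M = -17*M)
y(210, 161) - (F(-105, -413) - 243022) = -17*161 - (9*(-105)*(-413) - 243022) = -2737 - (390285 - 243022) = -2737 - 1*147263 = -2737 - 147263 = -150000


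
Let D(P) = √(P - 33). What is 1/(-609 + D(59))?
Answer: -609/370855 - √26/370855 ≈ -0.0016559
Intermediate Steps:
D(P) = √(-33 + P)
1/(-609 + D(59)) = 1/(-609 + √(-33 + 59)) = 1/(-609 + √26)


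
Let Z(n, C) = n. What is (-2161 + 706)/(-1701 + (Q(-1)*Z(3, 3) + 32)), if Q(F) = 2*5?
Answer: 1455/1639 ≈ 0.88774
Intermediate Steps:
Q(F) = 10
(-2161 + 706)/(-1701 + (Q(-1)*Z(3, 3) + 32)) = (-2161 + 706)/(-1701 + (10*3 + 32)) = -1455/(-1701 + (30 + 32)) = -1455/(-1701 + 62) = -1455/(-1639) = -1455*(-1/1639) = 1455/1639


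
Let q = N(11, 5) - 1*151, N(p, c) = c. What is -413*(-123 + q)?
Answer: 111097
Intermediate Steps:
q = -146 (q = 5 - 1*151 = 5 - 151 = -146)
-413*(-123 + q) = -413*(-123 - 146) = -413*(-269) = 111097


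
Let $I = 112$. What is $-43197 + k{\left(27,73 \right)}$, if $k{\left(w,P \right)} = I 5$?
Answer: $-42637$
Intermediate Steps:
$k{\left(w,P \right)} = 560$ ($k{\left(w,P \right)} = 112 \cdot 5 = 560$)
$-43197 + k{\left(27,73 \right)} = -43197 + 560 = -42637$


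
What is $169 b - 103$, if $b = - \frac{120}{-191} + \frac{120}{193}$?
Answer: $\frac{3990631}{36863} \approx 108.26$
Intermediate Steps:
$b = \frac{46080}{36863}$ ($b = \left(-120\right) \left(- \frac{1}{191}\right) + 120 \cdot \frac{1}{193} = \frac{120}{191} + \frac{120}{193} = \frac{46080}{36863} \approx 1.25$)
$169 b - 103 = 169 \cdot \frac{46080}{36863} - 103 = \frac{7787520}{36863} - 103 = \frac{3990631}{36863}$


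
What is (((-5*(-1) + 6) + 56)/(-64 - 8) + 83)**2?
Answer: 34916281/5184 ≈ 6735.4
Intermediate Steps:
(((-5*(-1) + 6) + 56)/(-64 - 8) + 83)**2 = (((5 + 6) + 56)/(-72) + 83)**2 = ((11 + 56)*(-1/72) + 83)**2 = (67*(-1/72) + 83)**2 = (-67/72 + 83)**2 = (5909/72)**2 = 34916281/5184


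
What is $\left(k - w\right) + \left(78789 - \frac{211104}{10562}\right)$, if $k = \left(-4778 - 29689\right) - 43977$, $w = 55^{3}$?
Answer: $- \frac{876909982}{5281} \approx -1.6605 \cdot 10^{5}$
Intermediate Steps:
$w = 166375$
$k = -78444$ ($k = -34467 - 43977 = -78444$)
$\left(k - w\right) + \left(78789 - \frac{211104}{10562}\right) = \left(-78444 - 166375\right) + \left(78789 - \frac{211104}{10562}\right) = \left(-78444 - 166375\right) + \left(78789 - 211104 \cdot \frac{1}{10562}\right) = -244819 + \left(78789 - \frac{105552}{5281}\right) = -244819 + \frac{415979157}{5281} = - \frac{876909982}{5281}$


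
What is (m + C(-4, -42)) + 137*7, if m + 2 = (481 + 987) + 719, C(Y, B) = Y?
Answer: 3140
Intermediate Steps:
m = 2185 (m = -2 + ((481 + 987) + 719) = -2 + (1468 + 719) = -2 + 2187 = 2185)
(m + C(-4, -42)) + 137*7 = (2185 - 4) + 137*7 = 2181 + 959 = 3140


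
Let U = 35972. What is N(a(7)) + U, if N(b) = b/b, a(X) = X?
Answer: 35973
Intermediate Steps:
N(b) = 1
N(a(7)) + U = 1 + 35972 = 35973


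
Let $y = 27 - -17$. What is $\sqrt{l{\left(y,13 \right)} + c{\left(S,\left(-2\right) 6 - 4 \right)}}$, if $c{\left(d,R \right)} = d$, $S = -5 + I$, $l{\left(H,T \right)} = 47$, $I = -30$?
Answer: $2 \sqrt{3} \approx 3.4641$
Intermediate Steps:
$y = 44$ ($y = 27 + 17 = 44$)
$S = -35$ ($S = -5 - 30 = -35$)
$\sqrt{l{\left(y,13 \right)} + c{\left(S,\left(-2\right) 6 - 4 \right)}} = \sqrt{47 - 35} = \sqrt{12} = 2 \sqrt{3}$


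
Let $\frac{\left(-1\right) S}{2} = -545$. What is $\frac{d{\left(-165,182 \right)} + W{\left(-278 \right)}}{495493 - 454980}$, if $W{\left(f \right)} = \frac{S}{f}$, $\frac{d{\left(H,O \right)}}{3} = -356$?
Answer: $- \frac{148997}{5631307} \approx -0.026459$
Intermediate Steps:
$S = 1090$ ($S = \left(-2\right) \left(-545\right) = 1090$)
$d{\left(H,O \right)} = -1068$ ($d{\left(H,O \right)} = 3 \left(-356\right) = -1068$)
$W{\left(f \right)} = \frac{1090}{f}$
$\frac{d{\left(-165,182 \right)} + W{\left(-278 \right)}}{495493 - 454980} = \frac{-1068 + \frac{1090}{-278}}{495493 - 454980} = \frac{-1068 + 1090 \left(- \frac{1}{278}\right)}{40513} = \left(-1068 - \frac{545}{139}\right) \frac{1}{40513} = \left(- \frac{148997}{139}\right) \frac{1}{40513} = - \frac{148997}{5631307}$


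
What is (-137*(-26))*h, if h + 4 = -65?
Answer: -245778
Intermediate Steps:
h = -69 (h = -4 - 65 = -69)
(-137*(-26))*h = -137*(-26)*(-69) = 3562*(-69) = -245778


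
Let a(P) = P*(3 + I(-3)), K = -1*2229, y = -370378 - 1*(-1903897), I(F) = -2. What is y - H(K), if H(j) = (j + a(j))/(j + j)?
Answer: 1533518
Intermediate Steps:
y = 1533519 (y = -370378 + 1903897 = 1533519)
K = -2229
a(P) = P (a(P) = P*(3 - 2) = P*1 = P)
H(j) = 1 (H(j) = (j + j)/(j + j) = (2*j)/((2*j)) = (2*j)*(1/(2*j)) = 1)
y - H(K) = 1533519 - 1*1 = 1533519 - 1 = 1533518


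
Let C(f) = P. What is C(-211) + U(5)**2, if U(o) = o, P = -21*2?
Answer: -17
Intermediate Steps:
P = -42
C(f) = -42
C(-211) + U(5)**2 = -42 + 5**2 = -42 + 25 = -17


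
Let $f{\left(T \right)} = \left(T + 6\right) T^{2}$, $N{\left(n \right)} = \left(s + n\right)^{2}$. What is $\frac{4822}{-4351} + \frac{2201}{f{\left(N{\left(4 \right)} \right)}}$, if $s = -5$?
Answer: $\frac{9542797}{30457} \approx 313.32$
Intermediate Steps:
$N{\left(n \right)} = \left(-5 + n\right)^{2}$
$f{\left(T \right)} = T^{2} \left(6 + T\right)$ ($f{\left(T \right)} = \left(6 + T\right) T^{2} = T^{2} \left(6 + T\right)$)
$\frac{4822}{-4351} + \frac{2201}{f{\left(N{\left(4 \right)} \right)}} = \frac{4822}{-4351} + \frac{2201}{\left(\left(-5 + 4\right)^{2}\right)^{2} \left(6 + \left(-5 + 4\right)^{2}\right)} = 4822 \left(- \frac{1}{4351}\right) + \frac{2201}{\left(\left(-1\right)^{2}\right)^{2} \left(6 + \left(-1\right)^{2}\right)} = - \frac{4822}{4351} + \frac{2201}{1^{2} \left(6 + 1\right)} = - \frac{4822}{4351} + \frac{2201}{1 \cdot 7} = - \frac{4822}{4351} + \frac{2201}{7} = \frac{9542797}{30457}$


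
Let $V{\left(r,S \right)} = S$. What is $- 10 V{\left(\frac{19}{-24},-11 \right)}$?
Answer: $110$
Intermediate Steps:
$- 10 V{\left(\frac{19}{-24},-11 \right)} = \left(-10\right) \left(-11\right) = 110$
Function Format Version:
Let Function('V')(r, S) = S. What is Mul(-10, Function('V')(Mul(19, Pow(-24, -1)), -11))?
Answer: 110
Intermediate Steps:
Mul(-10, Function('V')(Mul(19, Pow(-24, -1)), -11)) = Mul(-10, -11) = 110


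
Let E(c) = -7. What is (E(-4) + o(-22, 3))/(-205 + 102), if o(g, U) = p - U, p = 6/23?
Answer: 224/2369 ≈ 0.094555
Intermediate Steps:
p = 6/23 (p = 6*(1/23) = 6/23 ≈ 0.26087)
o(g, U) = 6/23 - U
(E(-4) + o(-22, 3))/(-205 + 102) = (-7 + (6/23 - 1*3))/(-205 + 102) = (-7 + (6/23 - 3))/(-103) = (-7 - 63/23)*(-1/103) = -224/23*(-1/103) = 224/2369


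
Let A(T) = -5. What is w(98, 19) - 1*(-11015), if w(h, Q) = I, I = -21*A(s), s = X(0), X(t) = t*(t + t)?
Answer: 11120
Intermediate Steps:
X(t) = 2*t**2 (X(t) = t*(2*t) = 2*t**2)
s = 0 (s = 2*0**2 = 2*0 = 0)
I = 105 (I = -21*(-5) = 105)
w(h, Q) = 105
w(98, 19) - 1*(-11015) = 105 - 1*(-11015) = 105 + 11015 = 11120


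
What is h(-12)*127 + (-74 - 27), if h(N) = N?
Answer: -1625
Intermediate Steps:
h(-12)*127 + (-74 - 27) = -12*127 + (-74 - 27) = -1524 - 101 = -1625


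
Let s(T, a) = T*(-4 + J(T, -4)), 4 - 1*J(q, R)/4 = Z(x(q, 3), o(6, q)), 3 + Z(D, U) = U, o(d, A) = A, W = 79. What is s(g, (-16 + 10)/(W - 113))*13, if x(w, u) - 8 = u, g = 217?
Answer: -2380924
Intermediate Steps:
x(w, u) = 8 + u
Z(D, U) = -3 + U
J(q, R) = 28 - 4*q (J(q, R) = 16 - 4*(-3 + q) = 16 + (12 - 4*q) = 28 - 4*q)
s(T, a) = T*(24 - 4*T) (s(T, a) = T*(-4 + (28 - 4*T)) = T*(24 - 4*T))
s(g, (-16 + 10)/(W - 113))*13 = (4*217*(6 - 1*217))*13 = (4*217*(6 - 217))*13 = (4*217*(-211))*13 = -183148*13 = -2380924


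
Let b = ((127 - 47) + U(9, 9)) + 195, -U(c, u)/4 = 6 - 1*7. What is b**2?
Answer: 77841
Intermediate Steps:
U(c, u) = 4 (U(c, u) = -4*(6 - 1*7) = -4*(6 - 7) = -4*(-1) = 4)
b = 279 (b = ((127 - 47) + 4) + 195 = (80 + 4) + 195 = 84 + 195 = 279)
b**2 = 279**2 = 77841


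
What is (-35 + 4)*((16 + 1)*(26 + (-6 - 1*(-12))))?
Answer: -16864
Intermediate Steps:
(-35 + 4)*((16 + 1)*(26 + (-6 - 1*(-12)))) = -527*(26 + (-6 + 12)) = -527*(26 + 6) = -527*32 = -31*544 = -16864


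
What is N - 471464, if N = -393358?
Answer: -864822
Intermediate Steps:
N - 471464 = -393358 - 471464 = -864822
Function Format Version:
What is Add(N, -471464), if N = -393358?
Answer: -864822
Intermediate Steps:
Add(N, -471464) = Add(-393358, -471464) = -864822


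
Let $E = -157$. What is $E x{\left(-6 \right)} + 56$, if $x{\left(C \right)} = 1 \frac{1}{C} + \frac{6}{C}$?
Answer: $\frac{1435}{6} \approx 239.17$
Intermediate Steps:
$x{\left(C \right)} = \frac{7}{C}$ ($x{\left(C \right)} = \frac{1}{C} + \frac{6}{C} = \frac{7}{C}$)
$E x{\left(-6 \right)} + 56 = - 157 \frac{7}{-6} + 56 = - 157 \cdot 7 \left(- \frac{1}{6}\right) + 56 = \left(-157\right) \left(- \frac{7}{6}\right) + 56 = \frac{1099}{6} + 56 = \frac{1435}{6}$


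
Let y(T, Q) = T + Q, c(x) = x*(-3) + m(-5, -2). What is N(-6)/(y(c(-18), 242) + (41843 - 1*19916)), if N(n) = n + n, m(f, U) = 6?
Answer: -12/22229 ≈ -0.00053984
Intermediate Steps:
c(x) = 6 - 3*x (c(x) = x*(-3) + 6 = -3*x + 6 = 6 - 3*x)
y(T, Q) = Q + T
N(n) = 2*n
N(-6)/(y(c(-18), 242) + (41843 - 1*19916)) = (2*(-6))/((242 + (6 - 3*(-18))) + (41843 - 1*19916)) = -12/((242 + (6 + 54)) + (41843 - 19916)) = -12/((242 + 60) + 21927) = -12/(302 + 21927) = -12/22229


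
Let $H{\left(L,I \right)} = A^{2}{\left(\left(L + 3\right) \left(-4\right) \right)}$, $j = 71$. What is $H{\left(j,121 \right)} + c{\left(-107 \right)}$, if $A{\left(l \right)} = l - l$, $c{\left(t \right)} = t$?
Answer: $-107$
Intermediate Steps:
$A{\left(l \right)} = 0$
$H{\left(L,I \right)} = 0$ ($H{\left(L,I \right)} = 0^{2} = 0$)
$H{\left(j,121 \right)} + c{\left(-107 \right)} = 0 - 107 = -107$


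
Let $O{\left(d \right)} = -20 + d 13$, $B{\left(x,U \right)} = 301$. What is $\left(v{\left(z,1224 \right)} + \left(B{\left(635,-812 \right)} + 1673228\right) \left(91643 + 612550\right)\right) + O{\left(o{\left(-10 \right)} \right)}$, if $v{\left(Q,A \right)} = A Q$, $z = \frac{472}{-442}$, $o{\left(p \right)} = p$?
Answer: $\frac{15320336273319}{13} \approx 1.1785 \cdot 10^{12}$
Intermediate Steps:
$z = - \frac{236}{221}$ ($z = 472 \left(- \frac{1}{442}\right) = - \frac{236}{221} \approx -1.0679$)
$O{\left(d \right)} = -20 + 13 d$
$\left(v{\left(z,1224 \right)} + \left(B{\left(635,-812 \right)} + 1673228\right) \left(91643 + 612550\right)\right) + O{\left(o{\left(-10 \right)} \right)} = \left(1224 \left(- \frac{236}{221}\right) + \left(301 + 1673228\right) \left(91643 + 612550\right)\right) + \left(-20 + 13 \left(-10\right)\right) = \left(- \frac{16992}{13} + 1673529 \cdot 704193\right) - 150 = \left(- \frac{16992}{13} + 1178487407097\right) - 150 = \frac{15320336275269}{13} - 150 = \frac{15320336273319}{13}$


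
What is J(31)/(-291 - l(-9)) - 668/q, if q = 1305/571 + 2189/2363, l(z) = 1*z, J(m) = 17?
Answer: -127122161213/611042394 ≈ -208.04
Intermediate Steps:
l(z) = z
q = 4333634/1349273 (q = 1305*(1/571) + 2189*(1/2363) = 1305/571 + 2189/2363 = 4333634/1349273 ≈ 3.2118)
J(31)/(-291 - l(-9)) - 668/q = 17/(-291 - 1*(-9)) - 668/4333634/1349273 = 17/(-291 + 9) - 668*1349273/4333634 = 17/(-282) - 450657182/2166817 = 17*(-1/282) - 450657182/2166817 = -17/282 - 450657182/2166817 = -127122161213/611042394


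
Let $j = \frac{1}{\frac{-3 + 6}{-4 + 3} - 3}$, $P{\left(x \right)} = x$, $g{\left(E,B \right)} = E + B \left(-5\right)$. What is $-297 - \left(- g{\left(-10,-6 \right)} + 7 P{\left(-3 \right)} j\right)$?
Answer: $- \frac{561}{2} \approx -280.5$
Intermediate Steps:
$g{\left(E,B \right)} = E - 5 B$
$j = - \frac{1}{6}$ ($j = \frac{1}{\frac{3}{-1} - 3} = \frac{1}{3 \left(-1\right) - 3} = \frac{1}{-3 - 3} = \frac{1}{-6} = - \frac{1}{6} \approx -0.16667$)
$-297 - \left(- g{\left(-10,-6 \right)} + 7 P{\left(-3 \right)} j\right) = -297 - \left(-20 + 7 \left(-3\right) \left(- \frac{1}{6}\right)\right) = -297 + \left(\left(-10 + 30\right) - \left(-21\right) \left(- \frac{1}{6}\right)\right) = -297 + \left(20 - \frac{7}{2}\right) = -297 + \frac{33}{2} = - \frac{561}{2}$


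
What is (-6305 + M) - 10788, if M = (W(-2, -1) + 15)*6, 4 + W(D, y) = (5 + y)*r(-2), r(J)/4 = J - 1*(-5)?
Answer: -16739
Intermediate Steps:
r(J) = 20 + 4*J (r(J) = 4*(J - 1*(-5)) = 4*(J + 5) = 4*(5 + J) = 20 + 4*J)
W(D, y) = 56 + 12*y (W(D, y) = -4 + (5 + y)*(20 + 4*(-2)) = -4 + (5 + y)*(20 - 8) = -4 + (5 + y)*12 = -4 + (60 + 12*y) = 56 + 12*y)
M = 354 (M = ((56 + 12*(-1)) + 15)*6 = ((56 - 12) + 15)*6 = (44 + 15)*6 = 59*6 = 354)
(-6305 + M) - 10788 = (-6305 + 354) - 10788 = -5951 - 10788 = -16739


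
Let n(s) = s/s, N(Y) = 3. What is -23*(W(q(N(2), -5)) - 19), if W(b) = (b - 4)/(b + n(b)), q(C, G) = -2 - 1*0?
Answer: 299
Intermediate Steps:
q(C, G) = -2 (q(C, G) = -2 + 0 = -2)
n(s) = 1
W(b) = (-4 + b)/(1 + b) (W(b) = (b - 4)/(b + 1) = (-4 + b)/(1 + b))
-23*(W(q(N(2), -5)) - 19) = -23*((-4 - 2)/(1 - 2) - 19) = -23*(-6/(-1) - 19) = -23*(-1*(-6) - 19) = -23*(6 - 19) = -23*(-13) = 299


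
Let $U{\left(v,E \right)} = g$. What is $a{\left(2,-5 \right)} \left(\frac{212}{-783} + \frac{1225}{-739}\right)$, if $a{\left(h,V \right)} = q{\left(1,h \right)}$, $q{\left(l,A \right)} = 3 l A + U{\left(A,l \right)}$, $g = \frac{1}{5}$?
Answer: $- \frac{34591133}{2893185} \approx -11.956$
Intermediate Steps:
$g = \frac{1}{5} \approx 0.2$
$U{\left(v,E \right)} = \frac{1}{5}$
$q{\left(l,A \right)} = \frac{1}{5} + 3 A l$ ($q{\left(l,A \right)} = 3 l A + \frac{1}{5} = 3 A l + \frac{1}{5} = \frac{1}{5} + 3 A l$)
$a{\left(h,V \right)} = \frac{1}{5} + 3 h$ ($a{\left(h,V \right)} = \frac{1}{5} + 3 h 1 = \frac{1}{5} + 3 h$)
$a{\left(2,-5 \right)} \left(\frac{212}{-783} + \frac{1225}{-739}\right) = \left(\frac{1}{5} + 3 \cdot 2\right) \left(\frac{212}{-783} + \frac{1225}{-739}\right) = \left(\frac{1}{5} + 6\right) \left(212 \left(- \frac{1}{783}\right) + 1225 \left(- \frac{1}{739}\right)\right) = \frac{31 \left(- \frac{212}{783} - \frac{1225}{739}\right)}{5} = \frac{31}{5} \left(- \frac{1115843}{578637}\right) = - \frac{34591133}{2893185}$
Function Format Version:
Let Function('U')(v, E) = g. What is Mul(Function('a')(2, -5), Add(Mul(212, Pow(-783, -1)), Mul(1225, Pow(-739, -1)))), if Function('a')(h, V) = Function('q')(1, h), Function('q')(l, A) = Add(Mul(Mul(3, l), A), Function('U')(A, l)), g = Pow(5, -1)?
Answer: Rational(-34591133, 2893185) ≈ -11.956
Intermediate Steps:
g = Rational(1, 5) ≈ 0.20000
Function('U')(v, E) = Rational(1, 5)
Function('q')(l, A) = Add(Rational(1, 5), Mul(3, A, l)) (Function('q')(l, A) = Add(Mul(Mul(3, l), A), Rational(1, 5)) = Add(Mul(3, A, l), Rational(1, 5)) = Add(Rational(1, 5), Mul(3, A, l)))
Function('a')(h, V) = Add(Rational(1, 5), Mul(3, h)) (Function('a')(h, V) = Add(Rational(1, 5), Mul(3, h, 1)) = Add(Rational(1, 5), Mul(3, h)))
Mul(Function('a')(2, -5), Add(Mul(212, Pow(-783, -1)), Mul(1225, Pow(-739, -1)))) = Mul(Add(Rational(1, 5), Mul(3, 2)), Add(Mul(212, Pow(-783, -1)), Mul(1225, Pow(-739, -1)))) = Mul(Add(Rational(1, 5), 6), Add(Mul(212, Rational(-1, 783)), Mul(1225, Rational(-1, 739)))) = Mul(Rational(31, 5), Add(Rational(-212, 783), Rational(-1225, 739))) = Mul(Rational(31, 5), Rational(-1115843, 578637)) = Rational(-34591133, 2893185)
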